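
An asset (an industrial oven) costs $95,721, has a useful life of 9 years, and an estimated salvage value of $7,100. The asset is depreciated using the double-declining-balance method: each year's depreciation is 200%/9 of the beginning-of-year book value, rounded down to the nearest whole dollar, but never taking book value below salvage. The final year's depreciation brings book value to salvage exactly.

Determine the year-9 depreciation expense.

$5,721

Depreciable base = $95,721 − $7,100 = $88,621.
Year 1: ⌊$95,721 × 200%/9⌋ = $21,271. Book value $74,450.
Year 2: ⌊$74,450 × 200%/9⌋ = $16,544. Book value $57,906.
Year 3: ⌊$57,906 × 200%/9⌋ = $12,868. Book value $45,038.
Year 4: ⌊$45,038 × 200%/9⌋ = $10,008. Book value $35,030.
Year 5: ⌊$35,030 × 200%/9⌋ = $7,784. Book value $27,246.
Year 6: ⌊$27,246 × 200%/9⌋ = $6,054. Book value $21,192.
Year 7: ⌊$21,192 × 200%/9⌋ = $4,709. Book value $16,483.
Year 8: ⌊$16,483 × 200%/9⌋ = $3,662. Book value $12,821.
Year 9 (final): $12,821 − $7,100 = $5,721. Book value $7,100.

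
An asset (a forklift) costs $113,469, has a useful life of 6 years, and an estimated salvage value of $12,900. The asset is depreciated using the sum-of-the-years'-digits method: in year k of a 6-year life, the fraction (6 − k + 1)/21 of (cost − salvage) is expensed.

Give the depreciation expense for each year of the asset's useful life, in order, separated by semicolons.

$28,734; $23,945; $19,156; $14,367; $9,578; $4,789

Depreciable base = $113,469 − $12,900 = $100,569.
Sum of the years' digits = 6+5+4+3+2+1 = 21.
Year 1: $100,569 × 6/21 = $28,734. Book value $84,735.
Year 2: $100,569 × 5/21 = $23,945. Book value $60,790.
Year 3: $100,569 × 4/21 = $19,156. Book value $41,634.
Year 4: $100,569 × 3/21 = $14,367. Book value $27,267.
Year 5: $100,569 × 2/21 = $9,578. Book value $17,689.
Year 6: $100,569 × 1/21 = $4,789. Book value $12,900.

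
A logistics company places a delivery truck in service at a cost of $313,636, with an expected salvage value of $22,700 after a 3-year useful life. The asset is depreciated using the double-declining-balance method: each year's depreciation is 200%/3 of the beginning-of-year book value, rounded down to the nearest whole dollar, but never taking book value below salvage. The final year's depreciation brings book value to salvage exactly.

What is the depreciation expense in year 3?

$12,149

Depreciable base = $313,636 − $22,700 = $290,936.
Year 1: ⌊$313,636 × 200%/3⌋ = $209,090. Book value $104,546.
Year 2: ⌊$104,546 × 200%/3⌋ = $69,697. Book value $34,849.
Year 3 (final): $34,849 − $22,700 = $12,149. Book value $22,700.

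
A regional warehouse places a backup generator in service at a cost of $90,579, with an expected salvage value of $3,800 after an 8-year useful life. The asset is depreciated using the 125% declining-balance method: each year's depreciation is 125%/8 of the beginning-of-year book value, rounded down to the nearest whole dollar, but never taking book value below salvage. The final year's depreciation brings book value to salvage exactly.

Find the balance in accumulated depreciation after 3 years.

$36,168

Depreciable base = $90,579 − $3,800 = $86,779.
Year 1: ⌊$90,579 × 125%/8⌋ = $14,152. Book value $76,427.
Year 2: ⌊$76,427 × 125%/8⌋ = $11,941. Book value $64,486.
Year 3: ⌊$64,486 × 125%/8⌋ = $10,075. Book value $54,411.
Accumulated through year 3 = $90,579 − $54,411 = $36,168.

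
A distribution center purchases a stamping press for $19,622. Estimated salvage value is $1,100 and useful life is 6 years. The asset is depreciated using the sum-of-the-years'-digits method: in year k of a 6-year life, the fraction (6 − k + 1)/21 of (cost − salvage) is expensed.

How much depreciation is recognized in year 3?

Depreciable base = $19,622 − $1,100 = $18,522.
Sum of the years' digits = 6+5+4+3+2+1 = 21.
Year 1: $18,522 × 6/21 = $5,292. Book value $14,330.
Year 2: $18,522 × 5/21 = $4,410. Book value $9,920.
Year 3: $18,522 × 4/21 = $3,528. Book value $6,392.

$3,528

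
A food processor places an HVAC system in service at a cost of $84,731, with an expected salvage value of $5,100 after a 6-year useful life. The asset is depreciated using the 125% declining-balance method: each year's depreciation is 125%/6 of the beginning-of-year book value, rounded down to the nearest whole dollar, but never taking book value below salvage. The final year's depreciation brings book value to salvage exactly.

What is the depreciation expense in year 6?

Depreciable base = $84,731 − $5,100 = $79,631.
Year 1: ⌊$84,731 × 125%/6⌋ = $17,652. Book value $67,079.
Year 2: ⌊$67,079 × 125%/6⌋ = $13,974. Book value $53,105.
Year 3: ⌊$53,105 × 125%/6⌋ = $11,063. Book value $42,042.
Year 4: ⌊$42,042 × 125%/6⌋ = $8,758. Book value $33,284.
Year 5: ⌊$33,284 × 125%/6⌋ = $6,934. Book value $26,350.
Year 6 (final): $26,350 − $5,100 = $21,250. Book value $5,100.

$21,250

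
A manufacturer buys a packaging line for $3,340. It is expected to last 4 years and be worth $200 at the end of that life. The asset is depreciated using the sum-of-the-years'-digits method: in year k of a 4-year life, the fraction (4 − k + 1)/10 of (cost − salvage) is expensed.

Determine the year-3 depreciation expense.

$628

Depreciable base = $3,340 − $200 = $3,140.
Sum of the years' digits = 4+3+2+1 = 10.
Year 1: $3,140 × 4/10 = $1,256. Book value $2,084.
Year 2: $3,140 × 3/10 = $942. Book value $1,142.
Year 3: $3,140 × 2/10 = $628. Book value $514.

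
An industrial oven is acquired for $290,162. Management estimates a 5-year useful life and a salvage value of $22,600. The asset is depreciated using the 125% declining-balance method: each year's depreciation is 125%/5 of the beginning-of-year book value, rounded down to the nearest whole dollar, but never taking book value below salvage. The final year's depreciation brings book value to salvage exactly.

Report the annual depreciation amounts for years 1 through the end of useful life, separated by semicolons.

Depreciable base = $290,162 − $22,600 = $267,562.
Year 1: ⌊$290,162 × 125%/5⌋ = $72,540. Book value $217,622.
Year 2: ⌊$217,622 × 125%/5⌋ = $54,405. Book value $163,217.
Year 3: ⌊$163,217 × 125%/5⌋ = $40,804. Book value $122,413.
Year 4: ⌊$122,413 × 125%/5⌋ = $30,603. Book value $91,810.
Year 5 (final): $91,810 − $22,600 = $69,210. Book value $22,600.

$72,540; $54,405; $40,804; $30,603; $69,210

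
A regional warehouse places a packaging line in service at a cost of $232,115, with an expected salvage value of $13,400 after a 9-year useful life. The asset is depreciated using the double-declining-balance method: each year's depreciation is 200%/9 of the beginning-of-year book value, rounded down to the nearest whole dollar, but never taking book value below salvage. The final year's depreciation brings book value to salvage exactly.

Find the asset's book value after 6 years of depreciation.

Depreciable base = $232,115 − $13,400 = $218,715.
Year 1: ⌊$232,115 × 200%/9⌋ = $51,581. Book value $180,534.
Year 2: ⌊$180,534 × 200%/9⌋ = $40,118. Book value $140,416.
Year 3: ⌊$140,416 × 200%/9⌋ = $31,203. Book value $109,213.
Year 4: ⌊$109,213 × 200%/9⌋ = $24,269. Book value $84,944.
Year 5: ⌊$84,944 × 200%/9⌋ = $18,876. Book value $66,068.
Year 6: ⌊$66,068 × 200%/9⌋ = $14,681. Book value $51,387.

$51,387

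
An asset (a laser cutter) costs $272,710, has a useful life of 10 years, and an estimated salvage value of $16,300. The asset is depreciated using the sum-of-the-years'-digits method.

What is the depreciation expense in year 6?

Depreciable base = $272,710 − $16,300 = $256,410.
Sum of the years' digits = 10+9+8+7+6+5+4+3+2+1 = 55.
Year 1: $256,410 × 10/55 = $46,620. Book value $226,090.
Year 2: $256,410 × 9/55 = $41,958. Book value $184,132.
Year 3: $256,410 × 8/55 = $37,296. Book value $146,836.
Year 4: $256,410 × 7/55 = $32,634. Book value $114,202.
Year 5: $256,410 × 6/55 = $27,972. Book value $86,230.
Year 6: $256,410 × 5/55 = $23,310. Book value $62,920.

$23,310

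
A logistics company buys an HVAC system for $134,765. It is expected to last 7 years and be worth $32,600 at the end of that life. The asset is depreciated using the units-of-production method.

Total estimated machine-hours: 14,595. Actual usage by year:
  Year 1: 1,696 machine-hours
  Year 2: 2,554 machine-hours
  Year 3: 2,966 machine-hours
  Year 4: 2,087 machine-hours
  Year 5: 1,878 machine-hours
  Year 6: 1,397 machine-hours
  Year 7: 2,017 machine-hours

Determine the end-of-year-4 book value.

$69,644

Depreciable base = $134,765 − $32,600 = $102,165.
Rate = $102,165 / 14,595 machine-hours = $7 per machine-hour.
Year 1: 1,696 × $7 = $11,872. Book value $122,893.
Year 2: 2,554 × $7 = $17,878. Book value $105,015.
Year 3: 2,966 × $7 = $20,762. Book value $84,253.
Year 4: 2,087 × $7 = $14,609. Book value $69,644.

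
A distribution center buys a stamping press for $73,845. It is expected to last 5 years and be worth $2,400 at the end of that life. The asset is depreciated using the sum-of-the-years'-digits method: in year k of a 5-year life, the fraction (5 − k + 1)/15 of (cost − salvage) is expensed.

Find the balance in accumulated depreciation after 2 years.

Depreciable base = $73,845 − $2,400 = $71,445.
Sum of the years' digits = 5+4+3+2+1 = 15.
Year 1: $71,445 × 5/15 = $23,815. Book value $50,030.
Year 2: $71,445 × 4/15 = $19,052. Book value $30,978.
Accumulated through year 2 = $73,845 − $30,978 = $42,867.

$42,867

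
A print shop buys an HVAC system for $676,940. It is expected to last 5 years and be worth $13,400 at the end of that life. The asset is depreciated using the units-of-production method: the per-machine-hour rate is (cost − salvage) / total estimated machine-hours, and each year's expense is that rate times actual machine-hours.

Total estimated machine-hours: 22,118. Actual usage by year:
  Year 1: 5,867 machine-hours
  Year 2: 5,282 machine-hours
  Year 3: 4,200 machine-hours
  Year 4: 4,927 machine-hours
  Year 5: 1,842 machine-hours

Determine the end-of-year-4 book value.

Depreciable base = $676,940 − $13,400 = $663,540.
Rate = $663,540 / 22,118 machine-hours = $30 per machine-hour.
Year 1: 5,867 × $30 = $176,010. Book value $500,930.
Year 2: 5,282 × $30 = $158,460. Book value $342,470.
Year 3: 4,200 × $30 = $126,000. Book value $216,470.
Year 4: 4,927 × $30 = $147,810. Book value $68,660.

$68,660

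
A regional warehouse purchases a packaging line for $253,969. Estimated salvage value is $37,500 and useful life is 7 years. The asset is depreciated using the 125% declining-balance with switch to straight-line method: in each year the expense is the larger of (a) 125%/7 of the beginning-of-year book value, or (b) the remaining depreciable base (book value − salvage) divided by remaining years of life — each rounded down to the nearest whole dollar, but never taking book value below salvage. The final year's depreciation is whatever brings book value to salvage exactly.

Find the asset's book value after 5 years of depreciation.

Depreciable base = $253,969 − $37,500 = $216,469.
Year 1: DB = ⌊$253,969 × 125%/7⌋ = $45,351; SL = ⌊$216,469/7⌋ = $30,924 → take DB $45,351. Book value $208,618.
Year 2: DB = ⌊$208,618 × 125%/7⌋ = $37,253; SL = ⌊$171,118/6⌋ = $28,519 → take DB $37,253. Book value $171,365.
Year 3: DB = ⌊$171,365 × 125%/7⌋ = $30,600; SL = ⌊$133,865/5⌋ = $26,773 → take DB $30,600. Book value $140,765.
Year 4: DB = ⌊$140,765 × 125%/7⌋ = $25,136; SL = ⌊$103,265/4⌋ = $25,816 → take SL $25,816. Book value $114,949.
Year 5: DB = ⌊$114,949 × 125%/7⌋ = $20,526; SL = ⌊$77,449/3⌋ = $25,816 → take SL $25,816. Book value $89,133.

$89,133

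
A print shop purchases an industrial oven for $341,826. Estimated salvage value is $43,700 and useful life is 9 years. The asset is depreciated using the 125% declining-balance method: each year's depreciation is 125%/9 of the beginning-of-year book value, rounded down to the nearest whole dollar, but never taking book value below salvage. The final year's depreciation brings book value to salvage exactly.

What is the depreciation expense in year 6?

Depreciable base = $341,826 − $43,700 = $298,126.
Year 1: ⌊$341,826 × 125%/9⌋ = $47,475. Book value $294,351.
Year 2: ⌊$294,351 × 125%/9⌋ = $40,882. Book value $253,469.
Year 3: ⌊$253,469 × 125%/9⌋ = $35,204. Book value $218,265.
Year 4: ⌊$218,265 × 125%/9⌋ = $30,314. Book value $187,951.
Year 5: ⌊$187,951 × 125%/9⌋ = $26,104. Book value $161,847.
Year 6: ⌊$161,847 × 125%/9⌋ = $22,478. Book value $139,369.

$22,478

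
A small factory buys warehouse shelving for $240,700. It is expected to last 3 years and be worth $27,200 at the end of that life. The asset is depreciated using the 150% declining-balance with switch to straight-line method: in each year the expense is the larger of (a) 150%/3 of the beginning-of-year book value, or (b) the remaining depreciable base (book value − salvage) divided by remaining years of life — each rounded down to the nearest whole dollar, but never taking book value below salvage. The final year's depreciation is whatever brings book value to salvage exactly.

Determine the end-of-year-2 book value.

Depreciable base = $240,700 − $27,200 = $213,500.
Year 1: DB = ⌊$240,700 × 150%/3⌋ = $120,350; SL = ⌊$213,500/3⌋ = $71,166 → take DB $120,350. Book value $120,350.
Year 2: DB = ⌊$120,350 × 150%/3⌋ = $60,175; SL = ⌊$93,150/2⌋ = $46,575 → take DB $60,175. Book value $60,175.

$60,175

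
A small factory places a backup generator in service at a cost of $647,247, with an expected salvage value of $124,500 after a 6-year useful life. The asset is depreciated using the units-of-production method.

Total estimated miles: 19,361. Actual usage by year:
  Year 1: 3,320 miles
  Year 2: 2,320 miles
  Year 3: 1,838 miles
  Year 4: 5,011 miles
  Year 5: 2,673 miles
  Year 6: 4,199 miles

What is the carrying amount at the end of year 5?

Depreciable base = $647,247 − $124,500 = $522,747.
Rate = $522,747 / 19,361 miles = $27 per mile.
Year 1: 3,320 × $27 = $89,640. Book value $557,607.
Year 2: 2,320 × $27 = $62,640. Book value $494,967.
Year 3: 1,838 × $27 = $49,626. Book value $445,341.
Year 4: 5,011 × $27 = $135,297. Book value $310,044.
Year 5: 2,673 × $27 = $72,171. Book value $237,873.

$237,873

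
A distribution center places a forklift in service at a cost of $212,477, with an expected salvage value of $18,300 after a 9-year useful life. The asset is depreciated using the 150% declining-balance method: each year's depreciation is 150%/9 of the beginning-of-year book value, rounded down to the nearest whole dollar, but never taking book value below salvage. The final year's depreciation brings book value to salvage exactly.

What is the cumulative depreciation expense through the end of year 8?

$163,060

Depreciable base = $212,477 − $18,300 = $194,177.
Year 1: ⌊$212,477 × 150%/9⌋ = $35,412. Book value $177,065.
Year 2: ⌊$177,065 × 150%/9⌋ = $29,510. Book value $147,555.
Year 3: ⌊$147,555 × 150%/9⌋ = $24,592. Book value $122,963.
Year 4: ⌊$122,963 × 150%/9⌋ = $20,493. Book value $102,470.
Year 5: ⌊$102,470 × 150%/9⌋ = $17,078. Book value $85,392.
Year 6: ⌊$85,392 × 150%/9⌋ = $14,232. Book value $71,160.
Year 7: ⌊$71,160 × 150%/9⌋ = $11,860. Book value $59,300.
Year 8: ⌊$59,300 × 150%/9⌋ = $9,883. Book value $49,417.
Accumulated through year 8 = $212,477 − $49,417 = $163,060.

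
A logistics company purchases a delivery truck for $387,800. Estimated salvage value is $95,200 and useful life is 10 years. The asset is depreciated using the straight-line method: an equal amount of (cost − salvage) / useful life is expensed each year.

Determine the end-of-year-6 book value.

$212,240

Depreciable base = $387,800 − $95,200 = $292,600.
Annual expense = $292,600 / 10 = $29,260.
End of year 1: book value $358,540.
End of year 2: book value $329,280.
End of year 3: book value $300,020.
End of year 4: book value $270,760.
End of year 5: book value $241,500.
End of year 6: book value $212,240.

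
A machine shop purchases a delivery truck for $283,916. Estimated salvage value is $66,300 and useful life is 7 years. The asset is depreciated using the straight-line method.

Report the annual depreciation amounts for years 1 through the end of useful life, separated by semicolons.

$31,088; $31,088; $31,088; $31,088; $31,088; $31,088; $31,088

Depreciable base = $283,916 − $66,300 = $217,616.
Annual expense = $217,616 / 7 = $31,088.
End of year 1: book value $252,828.
End of year 2: book value $221,740.
End of year 3: book value $190,652.
End of year 4: book value $159,564.
End of year 5: book value $128,476.
End of year 6: book value $97,388.
End of year 7: book value $66,300.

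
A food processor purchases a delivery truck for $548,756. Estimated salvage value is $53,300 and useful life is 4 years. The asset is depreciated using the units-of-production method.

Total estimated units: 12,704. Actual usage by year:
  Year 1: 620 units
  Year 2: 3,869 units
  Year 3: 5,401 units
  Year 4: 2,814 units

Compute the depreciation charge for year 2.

Depreciable base = $548,756 − $53,300 = $495,456.
Rate = $495,456 / 12,704 units = $39 per unit.
Year 1: 620 × $39 = $24,180. Book value $524,576.
Year 2: 3,869 × $39 = $150,891. Book value $373,685.

$150,891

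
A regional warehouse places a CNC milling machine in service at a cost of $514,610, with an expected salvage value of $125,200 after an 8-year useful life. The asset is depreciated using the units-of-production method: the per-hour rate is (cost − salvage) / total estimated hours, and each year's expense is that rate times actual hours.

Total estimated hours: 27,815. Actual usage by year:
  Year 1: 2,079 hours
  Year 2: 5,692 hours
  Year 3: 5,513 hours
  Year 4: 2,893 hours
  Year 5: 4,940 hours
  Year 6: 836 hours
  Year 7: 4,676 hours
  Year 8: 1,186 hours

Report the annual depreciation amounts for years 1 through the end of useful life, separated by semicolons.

Depreciable base = $514,610 − $125,200 = $389,410.
Rate = $389,410 / 27,815 hours = $14 per hour.
Year 1: 2,079 × $14 = $29,106. Book value $485,504.
Year 2: 5,692 × $14 = $79,688. Book value $405,816.
Year 3: 5,513 × $14 = $77,182. Book value $328,634.
Year 4: 2,893 × $14 = $40,502. Book value $288,132.
Year 5: 4,940 × $14 = $69,160. Book value $218,972.
Year 6: 836 × $14 = $11,704. Book value $207,268.
Year 7: 4,676 × $14 = $65,464. Book value $141,804.
Year 8: 1,186 × $14 = $16,604. Book value $125,200.

$29,106; $79,688; $77,182; $40,502; $69,160; $11,704; $65,464; $16,604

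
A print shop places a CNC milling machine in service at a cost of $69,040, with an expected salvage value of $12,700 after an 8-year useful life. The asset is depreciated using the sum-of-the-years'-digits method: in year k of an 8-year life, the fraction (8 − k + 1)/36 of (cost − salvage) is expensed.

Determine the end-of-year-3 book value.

Depreciable base = $69,040 − $12,700 = $56,340.
Sum of the years' digits = 8+7+6+5+4+3+2+1 = 36.
Year 1: $56,340 × 8/36 = $12,520. Book value $56,520.
Year 2: $56,340 × 7/36 = $10,955. Book value $45,565.
Year 3: $56,340 × 6/36 = $9,390. Book value $36,175.

$36,175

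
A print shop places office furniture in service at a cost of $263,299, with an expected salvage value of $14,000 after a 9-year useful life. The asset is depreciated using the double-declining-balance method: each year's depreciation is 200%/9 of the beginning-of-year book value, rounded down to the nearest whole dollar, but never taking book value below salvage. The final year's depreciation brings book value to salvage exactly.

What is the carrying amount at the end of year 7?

Depreciable base = $263,299 − $14,000 = $249,299.
Year 1: ⌊$263,299 × 200%/9⌋ = $58,510. Book value $204,789.
Year 2: ⌊$204,789 × 200%/9⌋ = $45,508. Book value $159,281.
Year 3: ⌊$159,281 × 200%/9⌋ = $35,395. Book value $123,886.
Year 4: ⌊$123,886 × 200%/9⌋ = $27,530. Book value $96,356.
Year 5: ⌊$96,356 × 200%/9⌋ = $21,412. Book value $74,944.
Year 6: ⌊$74,944 × 200%/9⌋ = $16,654. Book value $58,290.
Year 7: ⌊$58,290 × 200%/9⌋ = $12,953. Book value $45,337.

$45,337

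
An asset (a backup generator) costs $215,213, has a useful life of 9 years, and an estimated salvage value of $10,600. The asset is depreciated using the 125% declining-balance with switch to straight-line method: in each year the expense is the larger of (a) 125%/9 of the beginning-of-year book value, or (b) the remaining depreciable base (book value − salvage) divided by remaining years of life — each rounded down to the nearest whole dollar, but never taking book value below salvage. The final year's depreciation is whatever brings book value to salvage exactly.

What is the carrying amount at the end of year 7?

$52,874

Depreciable base = $215,213 − $10,600 = $204,613.
Year 1: DB = ⌊$215,213 × 125%/9⌋ = $29,890; SL = ⌊$204,613/9⌋ = $22,734 → take DB $29,890. Book value $185,323.
Year 2: DB = ⌊$185,323 × 125%/9⌋ = $25,739; SL = ⌊$174,723/8⌋ = $21,840 → take DB $25,739. Book value $159,584.
Year 3: DB = ⌊$159,584 × 125%/9⌋ = $22,164; SL = ⌊$148,984/7⌋ = $21,283 → take DB $22,164. Book value $137,420.
Year 4: DB = ⌊$137,420 × 125%/9⌋ = $19,086; SL = ⌊$126,820/6⌋ = $21,136 → take SL $21,136. Book value $116,284.
Year 5: DB = ⌊$116,284 × 125%/9⌋ = $16,150; SL = ⌊$105,684/5⌋ = $21,136 → take SL $21,136. Book value $95,148.
Year 6: DB = ⌊$95,148 × 125%/9⌋ = $13,215; SL = ⌊$84,548/4⌋ = $21,137 → take SL $21,137. Book value $74,011.
Year 7: DB = ⌊$74,011 × 125%/9⌋ = $10,279; SL = ⌊$63,411/3⌋ = $21,137 → take SL $21,137. Book value $52,874.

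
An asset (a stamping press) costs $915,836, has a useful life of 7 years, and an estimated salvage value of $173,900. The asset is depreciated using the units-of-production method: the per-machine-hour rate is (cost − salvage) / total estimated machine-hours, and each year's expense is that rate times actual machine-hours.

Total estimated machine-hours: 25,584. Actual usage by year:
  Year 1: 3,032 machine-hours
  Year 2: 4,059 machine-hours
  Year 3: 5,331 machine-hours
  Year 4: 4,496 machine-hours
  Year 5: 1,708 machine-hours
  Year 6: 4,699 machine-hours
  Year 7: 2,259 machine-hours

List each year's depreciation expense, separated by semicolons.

Depreciable base = $915,836 − $173,900 = $741,936.
Rate = $741,936 / 25,584 machine-hours = $29 per machine-hour.
Year 1: 3,032 × $29 = $87,928. Book value $827,908.
Year 2: 4,059 × $29 = $117,711. Book value $710,197.
Year 3: 5,331 × $29 = $154,599. Book value $555,598.
Year 4: 4,496 × $29 = $130,384. Book value $425,214.
Year 5: 1,708 × $29 = $49,532. Book value $375,682.
Year 6: 4,699 × $29 = $136,271. Book value $239,411.
Year 7: 2,259 × $29 = $65,511. Book value $173,900.

$87,928; $117,711; $154,599; $130,384; $49,532; $136,271; $65,511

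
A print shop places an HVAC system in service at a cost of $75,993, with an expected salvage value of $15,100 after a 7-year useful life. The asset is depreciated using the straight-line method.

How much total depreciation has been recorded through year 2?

Depreciable base = $75,993 − $15,100 = $60,893.
Annual expense = $60,893 / 7 = $8,699.
End of year 1: book value $67,294.
End of year 2: book value $58,595.
Accumulated through year 2 = $75,993 − $58,595 = $17,398.

$17,398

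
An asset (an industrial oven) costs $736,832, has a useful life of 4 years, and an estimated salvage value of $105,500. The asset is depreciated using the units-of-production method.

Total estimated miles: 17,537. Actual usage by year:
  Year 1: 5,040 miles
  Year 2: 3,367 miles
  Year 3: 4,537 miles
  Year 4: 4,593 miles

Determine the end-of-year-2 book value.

$434,180

Depreciable base = $736,832 − $105,500 = $631,332.
Rate = $631,332 / 17,537 miles = $36 per mile.
Year 1: 5,040 × $36 = $181,440. Book value $555,392.
Year 2: 3,367 × $36 = $121,212. Book value $434,180.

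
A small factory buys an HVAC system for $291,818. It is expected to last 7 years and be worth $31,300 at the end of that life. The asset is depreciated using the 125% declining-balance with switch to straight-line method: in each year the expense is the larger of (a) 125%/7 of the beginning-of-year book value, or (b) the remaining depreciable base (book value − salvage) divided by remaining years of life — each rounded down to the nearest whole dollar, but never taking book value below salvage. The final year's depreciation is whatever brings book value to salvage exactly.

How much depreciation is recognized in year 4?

$32,610

Depreciable base = $291,818 − $31,300 = $260,518.
Year 1: DB = ⌊$291,818 × 125%/7⌋ = $52,110; SL = ⌊$260,518/7⌋ = $37,216 → take DB $52,110. Book value $239,708.
Year 2: DB = ⌊$239,708 × 125%/7⌋ = $42,805; SL = ⌊$208,408/6⌋ = $34,734 → take DB $42,805. Book value $196,903.
Year 3: DB = ⌊$196,903 × 125%/7⌋ = $35,161; SL = ⌊$165,603/5⌋ = $33,120 → take DB $35,161. Book value $161,742.
Year 4: DB = ⌊$161,742 × 125%/7⌋ = $28,882; SL = ⌊$130,442/4⌋ = $32,610 → take SL $32,610. Book value $129,132.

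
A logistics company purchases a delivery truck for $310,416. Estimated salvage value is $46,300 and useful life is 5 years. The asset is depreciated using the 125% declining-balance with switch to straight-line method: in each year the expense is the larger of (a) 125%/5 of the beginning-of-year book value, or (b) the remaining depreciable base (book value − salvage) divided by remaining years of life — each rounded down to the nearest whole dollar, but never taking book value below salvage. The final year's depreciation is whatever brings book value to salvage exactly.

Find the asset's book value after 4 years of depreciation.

Depreciable base = $310,416 − $46,300 = $264,116.
Year 1: DB = ⌊$310,416 × 125%/5⌋ = $77,604; SL = ⌊$264,116/5⌋ = $52,823 → take DB $77,604. Book value $232,812.
Year 2: DB = ⌊$232,812 × 125%/5⌋ = $58,203; SL = ⌊$186,512/4⌋ = $46,628 → take DB $58,203. Book value $174,609.
Year 3: DB = ⌊$174,609 × 125%/5⌋ = $43,652; SL = ⌊$128,309/3⌋ = $42,769 → take DB $43,652. Book value $130,957.
Year 4: DB = ⌊$130,957 × 125%/5⌋ = $32,739; SL = ⌊$84,657/2⌋ = $42,328 → take SL $42,328. Book value $88,629.

$88,629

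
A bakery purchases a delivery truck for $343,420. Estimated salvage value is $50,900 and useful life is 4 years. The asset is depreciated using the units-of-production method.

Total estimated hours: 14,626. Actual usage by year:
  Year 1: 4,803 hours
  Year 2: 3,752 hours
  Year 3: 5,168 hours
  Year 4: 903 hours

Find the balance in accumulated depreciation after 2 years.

$171,100

Depreciable base = $343,420 − $50,900 = $292,520.
Rate = $292,520 / 14,626 hours = $20 per hour.
Year 1: 4,803 × $20 = $96,060. Book value $247,360.
Year 2: 3,752 × $20 = $75,040. Book value $172,320.
Accumulated through year 2 = $343,420 − $172,320 = $171,100.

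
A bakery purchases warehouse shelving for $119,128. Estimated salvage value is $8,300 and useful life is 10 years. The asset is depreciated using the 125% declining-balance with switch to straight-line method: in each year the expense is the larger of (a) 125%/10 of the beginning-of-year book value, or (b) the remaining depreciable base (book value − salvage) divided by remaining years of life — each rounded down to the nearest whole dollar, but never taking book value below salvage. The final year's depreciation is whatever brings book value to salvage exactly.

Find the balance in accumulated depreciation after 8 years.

$90,396

Depreciable base = $119,128 − $8,300 = $110,828.
Year 1: DB = ⌊$119,128 × 125%/10⌋ = $14,891; SL = ⌊$110,828/10⌋ = $11,082 → take DB $14,891. Book value $104,237.
Year 2: DB = ⌊$104,237 × 125%/10⌋ = $13,029; SL = ⌊$95,937/9⌋ = $10,659 → take DB $13,029. Book value $91,208.
Year 3: DB = ⌊$91,208 × 125%/10⌋ = $11,401; SL = ⌊$82,908/8⌋ = $10,363 → take DB $11,401. Book value $79,807.
Year 4: DB = ⌊$79,807 × 125%/10⌋ = $9,975; SL = ⌊$71,507/7⌋ = $10,215 → take SL $10,215. Book value $69,592.
Year 5: DB = ⌊$69,592 × 125%/10⌋ = $8,699; SL = ⌊$61,292/6⌋ = $10,215 → take SL $10,215. Book value $59,377.
Year 6: DB = ⌊$59,377 × 125%/10⌋ = $7,422; SL = ⌊$51,077/5⌋ = $10,215 → take SL $10,215. Book value $49,162.
Year 7: DB = ⌊$49,162 × 125%/10⌋ = $6,145; SL = ⌊$40,862/4⌋ = $10,215 → take SL $10,215. Book value $38,947.
Year 8: DB = ⌊$38,947 × 125%/10⌋ = $4,868; SL = ⌊$30,647/3⌋ = $10,215 → take SL $10,215. Book value $28,732.
Accumulated through year 8 = $119,128 − $28,732 = $90,396.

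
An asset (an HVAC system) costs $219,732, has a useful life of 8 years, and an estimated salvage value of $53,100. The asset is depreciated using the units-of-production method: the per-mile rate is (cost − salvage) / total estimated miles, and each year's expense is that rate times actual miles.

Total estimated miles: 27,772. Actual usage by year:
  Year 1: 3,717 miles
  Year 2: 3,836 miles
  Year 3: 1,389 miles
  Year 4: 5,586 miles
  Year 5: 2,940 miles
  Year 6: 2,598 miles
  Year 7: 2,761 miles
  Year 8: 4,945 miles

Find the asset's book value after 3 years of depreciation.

$166,080

Depreciable base = $219,732 − $53,100 = $166,632.
Rate = $166,632 / 27,772 miles = $6 per mile.
Year 1: 3,717 × $6 = $22,302. Book value $197,430.
Year 2: 3,836 × $6 = $23,016. Book value $174,414.
Year 3: 1,389 × $6 = $8,334. Book value $166,080.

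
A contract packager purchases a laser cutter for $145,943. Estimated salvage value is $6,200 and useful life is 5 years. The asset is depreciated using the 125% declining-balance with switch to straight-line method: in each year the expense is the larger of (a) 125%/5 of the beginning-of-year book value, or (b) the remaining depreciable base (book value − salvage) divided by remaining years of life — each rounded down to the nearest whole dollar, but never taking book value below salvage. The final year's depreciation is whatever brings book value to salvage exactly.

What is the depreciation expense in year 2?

$27,364

Depreciable base = $145,943 − $6,200 = $139,743.
Year 1: DB = ⌊$145,943 × 125%/5⌋ = $36,485; SL = ⌊$139,743/5⌋ = $27,948 → take DB $36,485. Book value $109,458.
Year 2: DB = ⌊$109,458 × 125%/5⌋ = $27,364; SL = ⌊$103,258/4⌋ = $25,814 → take DB $27,364. Book value $82,094.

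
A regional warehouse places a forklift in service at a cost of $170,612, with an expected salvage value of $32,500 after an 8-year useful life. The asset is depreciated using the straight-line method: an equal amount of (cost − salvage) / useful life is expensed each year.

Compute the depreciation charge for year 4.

Depreciable base = $170,612 − $32,500 = $138,112.
Annual expense = $138,112 / 8 = $17,264.

$17,264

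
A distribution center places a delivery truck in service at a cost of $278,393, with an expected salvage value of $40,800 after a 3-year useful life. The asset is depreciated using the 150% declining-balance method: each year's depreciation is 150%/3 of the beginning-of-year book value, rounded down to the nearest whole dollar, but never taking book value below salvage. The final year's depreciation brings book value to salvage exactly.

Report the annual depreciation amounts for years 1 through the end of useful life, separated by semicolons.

$139,196; $69,598; $28,799

Depreciable base = $278,393 − $40,800 = $237,593.
Year 1: ⌊$278,393 × 150%/3⌋ = $139,196. Book value $139,197.
Year 2: ⌊$139,197 × 150%/3⌋ = $69,598. Book value $69,599.
Year 3 (final): $69,599 − $40,800 = $28,799. Book value $40,800.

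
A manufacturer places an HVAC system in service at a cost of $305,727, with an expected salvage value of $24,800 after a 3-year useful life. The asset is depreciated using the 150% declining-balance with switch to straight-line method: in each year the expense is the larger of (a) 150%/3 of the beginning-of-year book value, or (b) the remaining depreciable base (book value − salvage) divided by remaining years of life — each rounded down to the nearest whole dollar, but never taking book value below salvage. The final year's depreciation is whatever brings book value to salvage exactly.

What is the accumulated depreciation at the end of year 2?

Depreciable base = $305,727 − $24,800 = $280,927.
Year 1: DB = ⌊$305,727 × 150%/3⌋ = $152,863; SL = ⌊$280,927/3⌋ = $93,642 → take DB $152,863. Book value $152,864.
Year 2: DB = ⌊$152,864 × 150%/3⌋ = $76,432; SL = ⌊$128,064/2⌋ = $64,032 → take DB $76,432. Book value $76,432.
Accumulated through year 2 = $305,727 − $76,432 = $229,295.

$229,295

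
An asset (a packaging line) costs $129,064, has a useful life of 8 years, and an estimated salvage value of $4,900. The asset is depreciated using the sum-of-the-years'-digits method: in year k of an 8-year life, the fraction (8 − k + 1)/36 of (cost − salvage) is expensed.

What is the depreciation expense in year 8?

Depreciable base = $129,064 − $4,900 = $124,164.
Sum of the years' digits = 8+7+6+5+4+3+2+1 = 36.
Year 1: $124,164 × 8/36 = $27,592. Book value $101,472.
Year 2: $124,164 × 7/36 = $24,143. Book value $77,329.
Year 3: $124,164 × 6/36 = $20,694. Book value $56,635.
Year 4: $124,164 × 5/36 = $17,245. Book value $39,390.
Year 5: $124,164 × 4/36 = $13,796. Book value $25,594.
Year 6: $124,164 × 3/36 = $10,347. Book value $15,247.
Year 7: $124,164 × 2/36 = $6,898. Book value $8,349.
Year 8: $124,164 × 1/36 = $3,449. Book value $4,900.

$3,449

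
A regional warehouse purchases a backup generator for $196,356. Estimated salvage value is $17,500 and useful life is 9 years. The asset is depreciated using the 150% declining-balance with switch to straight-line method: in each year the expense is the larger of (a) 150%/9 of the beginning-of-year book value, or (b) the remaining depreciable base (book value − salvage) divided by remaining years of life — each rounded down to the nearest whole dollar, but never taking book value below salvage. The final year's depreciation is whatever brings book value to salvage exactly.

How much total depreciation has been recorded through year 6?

Depreciable base = $196,356 − $17,500 = $178,856.
Year 1: DB = ⌊$196,356 × 150%/9⌋ = $32,726; SL = ⌊$178,856/9⌋ = $19,872 → take DB $32,726. Book value $163,630.
Year 2: DB = ⌊$163,630 × 150%/9⌋ = $27,271; SL = ⌊$146,130/8⌋ = $18,266 → take DB $27,271. Book value $136,359.
Year 3: DB = ⌊$136,359 × 150%/9⌋ = $22,726; SL = ⌊$118,859/7⌋ = $16,979 → take DB $22,726. Book value $113,633.
Year 4: DB = ⌊$113,633 × 150%/9⌋ = $18,938; SL = ⌊$96,133/6⌋ = $16,022 → take DB $18,938. Book value $94,695.
Year 5: DB = ⌊$94,695 × 150%/9⌋ = $15,782; SL = ⌊$77,195/5⌋ = $15,439 → take DB $15,782. Book value $78,913.
Year 6: DB = ⌊$78,913 × 150%/9⌋ = $13,152; SL = ⌊$61,413/4⌋ = $15,353 → take SL $15,353. Book value $63,560.
Accumulated through year 6 = $196,356 − $63,560 = $132,796.

$132,796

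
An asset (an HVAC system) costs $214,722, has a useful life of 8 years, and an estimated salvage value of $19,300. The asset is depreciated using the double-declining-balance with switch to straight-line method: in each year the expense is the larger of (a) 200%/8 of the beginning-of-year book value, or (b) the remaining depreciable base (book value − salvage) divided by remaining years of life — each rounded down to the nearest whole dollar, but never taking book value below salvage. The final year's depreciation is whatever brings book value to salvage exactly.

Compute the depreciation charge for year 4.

$22,646

Depreciable base = $214,722 − $19,300 = $195,422.
Year 1: DB = ⌊$214,722 × 200%/8⌋ = $53,680; SL = ⌊$195,422/8⌋ = $24,427 → take DB $53,680. Book value $161,042.
Year 2: DB = ⌊$161,042 × 200%/8⌋ = $40,260; SL = ⌊$141,742/7⌋ = $20,248 → take DB $40,260. Book value $120,782.
Year 3: DB = ⌊$120,782 × 200%/8⌋ = $30,195; SL = ⌊$101,482/6⌋ = $16,913 → take DB $30,195. Book value $90,587.
Year 4: DB = ⌊$90,587 × 200%/8⌋ = $22,646; SL = ⌊$71,287/5⌋ = $14,257 → take DB $22,646. Book value $67,941.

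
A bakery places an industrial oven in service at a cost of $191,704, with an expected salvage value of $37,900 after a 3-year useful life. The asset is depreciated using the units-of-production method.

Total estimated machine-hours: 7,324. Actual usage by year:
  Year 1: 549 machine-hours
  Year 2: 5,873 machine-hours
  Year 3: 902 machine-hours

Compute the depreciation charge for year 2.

$123,333

Depreciable base = $191,704 − $37,900 = $153,804.
Rate = $153,804 / 7,324 machine-hours = $21 per machine-hour.
Year 1: 549 × $21 = $11,529. Book value $180,175.
Year 2: 5,873 × $21 = $123,333. Book value $56,842.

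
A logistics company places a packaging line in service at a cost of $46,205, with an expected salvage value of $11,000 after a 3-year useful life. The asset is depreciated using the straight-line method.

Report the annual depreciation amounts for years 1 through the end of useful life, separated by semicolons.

$11,735; $11,735; $11,735

Depreciable base = $46,205 − $11,000 = $35,205.
Annual expense = $35,205 / 3 = $11,735.
End of year 1: book value $34,470.
End of year 2: book value $22,735.
End of year 3: book value $11,000.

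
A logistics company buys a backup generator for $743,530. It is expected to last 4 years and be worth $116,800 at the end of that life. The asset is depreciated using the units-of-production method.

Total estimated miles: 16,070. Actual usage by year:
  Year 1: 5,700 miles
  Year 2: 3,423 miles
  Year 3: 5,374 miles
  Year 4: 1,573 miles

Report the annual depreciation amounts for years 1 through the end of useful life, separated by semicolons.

Depreciable base = $743,530 − $116,800 = $626,730.
Rate = $626,730 / 16,070 miles = $39 per mile.
Year 1: 5,700 × $39 = $222,300. Book value $521,230.
Year 2: 3,423 × $39 = $133,497. Book value $387,733.
Year 3: 5,374 × $39 = $209,586. Book value $178,147.
Year 4: 1,573 × $39 = $61,347. Book value $116,800.

$222,300; $133,497; $209,586; $61,347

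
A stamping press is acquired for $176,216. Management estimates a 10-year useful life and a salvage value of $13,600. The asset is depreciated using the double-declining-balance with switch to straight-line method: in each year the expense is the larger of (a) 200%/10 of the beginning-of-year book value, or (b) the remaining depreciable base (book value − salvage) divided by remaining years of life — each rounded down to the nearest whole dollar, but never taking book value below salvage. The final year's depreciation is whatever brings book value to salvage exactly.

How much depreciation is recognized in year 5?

$14,436

Depreciable base = $176,216 − $13,600 = $162,616.
Year 1: DB = ⌊$176,216 × 200%/10⌋ = $35,243; SL = ⌊$162,616/10⌋ = $16,261 → take DB $35,243. Book value $140,973.
Year 2: DB = ⌊$140,973 × 200%/10⌋ = $28,194; SL = ⌊$127,373/9⌋ = $14,152 → take DB $28,194. Book value $112,779.
Year 3: DB = ⌊$112,779 × 200%/10⌋ = $22,555; SL = ⌊$99,179/8⌋ = $12,397 → take DB $22,555. Book value $90,224.
Year 4: DB = ⌊$90,224 × 200%/10⌋ = $18,044; SL = ⌊$76,624/7⌋ = $10,946 → take DB $18,044. Book value $72,180.
Year 5: DB = ⌊$72,180 × 200%/10⌋ = $14,436; SL = ⌊$58,580/6⌋ = $9,763 → take DB $14,436. Book value $57,744.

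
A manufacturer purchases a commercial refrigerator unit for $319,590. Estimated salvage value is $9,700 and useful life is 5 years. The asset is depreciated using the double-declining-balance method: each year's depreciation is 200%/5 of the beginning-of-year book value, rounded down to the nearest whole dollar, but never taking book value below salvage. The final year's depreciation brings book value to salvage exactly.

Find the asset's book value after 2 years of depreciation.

Depreciable base = $319,590 − $9,700 = $309,890.
Year 1: ⌊$319,590 × 200%/5⌋ = $127,836. Book value $191,754.
Year 2: ⌊$191,754 × 200%/5⌋ = $76,701. Book value $115,053.

$115,053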